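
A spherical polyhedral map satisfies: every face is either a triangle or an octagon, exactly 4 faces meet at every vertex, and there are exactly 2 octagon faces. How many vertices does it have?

Let x be the number of triangles; then F = 2 + x.
Edge–face incidences: 2E = 8·2 + 3·x = 16 + 3x.
Every vertex has degree 4, so 4V = 2E.
Euler: V − E + F = 2 ⇒ (2E)/4 − E + (2 + x) = 2.
Multiply by 8: 2·(2E) − 4·(2E) + 8·(2 + x) = 16, i.e. 16 + 8x − 2·(16 + 3x) = 16.
Collecting terms: 2x − 16 = 16, so 2x = 32, so x = 16.
Then 2E = 16 + 3·16 = 64, so E = 32, V = 2E/4 = 16, F = 2 + 16 = 18.

16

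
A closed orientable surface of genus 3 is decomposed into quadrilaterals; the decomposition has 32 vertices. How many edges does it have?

72

χ = 2 − 2·3 = -4, and every face is a square so 4F = 2E.
V − E + F = -4 with E = 4F/2 gives 32 − (4/2 − 1)·F = -4, so F = 36 and E = 72.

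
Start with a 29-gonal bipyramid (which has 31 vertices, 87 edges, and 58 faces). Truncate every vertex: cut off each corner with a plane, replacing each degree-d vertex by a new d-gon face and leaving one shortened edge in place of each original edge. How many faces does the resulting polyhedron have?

Truncation replaces each original edge-end by a new vertex, so V′ = 2E = 174.
Each original edge survives, and each old vertex of degree d contributes d new edges; summing degrees gives Σd = 2E, so E′ = E + 2E = 3E = 261.
Each original face survives and each original vertex becomes one new face: F′ = F + V = 89.

89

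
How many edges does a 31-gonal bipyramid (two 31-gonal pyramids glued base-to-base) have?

A bipyramid over an n-gon has 2n triangular faces and n + 2 vertices: V = 31 + 2 = 33, E = 3·31 = 93, F = 2·31 = 62.

93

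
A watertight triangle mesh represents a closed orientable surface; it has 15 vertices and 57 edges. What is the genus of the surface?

3

Every face is a triangle and each edge borders two faces, so 3F = 2·57, giving F = 38.
χ = V − E + F = 15 − 57 + 38 = -4.
For a closed orientable surface χ = 2 − 2g, so g = (2 − (-4))/2 = 3.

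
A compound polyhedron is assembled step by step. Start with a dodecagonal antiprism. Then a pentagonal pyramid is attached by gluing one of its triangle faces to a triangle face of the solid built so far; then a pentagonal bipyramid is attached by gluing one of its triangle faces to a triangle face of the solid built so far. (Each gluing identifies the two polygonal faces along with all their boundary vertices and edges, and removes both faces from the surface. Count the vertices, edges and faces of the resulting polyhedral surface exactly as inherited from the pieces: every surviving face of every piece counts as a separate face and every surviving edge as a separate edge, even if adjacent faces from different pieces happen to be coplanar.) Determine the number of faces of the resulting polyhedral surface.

A dodecagonal antiprism: V=24, E=48, F=26.
Attach a pentagonal pyramid (V=6, E=10, F=6) along a 3-gon: merge 3 vertices and 3 edges, delete both glued faces → V=27, E=55, F=30.
Attach a pentagonal bipyramid (V=7, E=15, F=10) along a 3-gon: merge 3 vertices and 3 edges, delete both glued faces → V=31, E=67, F=38.
Check: V − E + F = 31 − 67 + 38 = 2.

38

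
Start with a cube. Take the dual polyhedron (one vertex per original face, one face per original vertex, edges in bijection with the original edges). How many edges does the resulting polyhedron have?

The base solid has V = 8, E = 12, F = 6.
The dual swaps V and F and preserves E: V′ = F = 6, E′ = E = 12, F′ = V = 8.

12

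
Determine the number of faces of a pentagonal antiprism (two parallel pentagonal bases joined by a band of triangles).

12

An antiprism on an n-gon has two n-gon caps and 2n triangles: V = 2·5 = 10, E = 4·5 = 20, F = 2·5 + 2 = 12.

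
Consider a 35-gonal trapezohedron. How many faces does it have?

70

The n-trapezohedron (dual of the n-antiprism) has V = 2·35 + 2 = 72, E = 4·35 = 140, F = 2·35 = 70.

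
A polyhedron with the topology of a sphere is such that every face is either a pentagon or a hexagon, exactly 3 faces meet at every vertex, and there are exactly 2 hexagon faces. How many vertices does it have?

24

Let x be the number of pentagons; then F = 2 + x.
Edge–face incidences: 2E = 6·2 + 5·x = 12 + 5x.
Every vertex has degree 3, so 3V = 2E.
Euler: V − E + F = 2 ⇒ (2E)/3 − E + (2 + x) = 2.
Multiply by 6: 2·(2E) − 3·(2E) + 6·(2 + x) = 12, i.e. 12 + 6x − (12 + 5x) = 12.
Collecting terms: x = 12.
Then 2E = 12 + 5·12 = 72, so E = 36, V = 2E/3 = 24, F = 2 + 12 = 14.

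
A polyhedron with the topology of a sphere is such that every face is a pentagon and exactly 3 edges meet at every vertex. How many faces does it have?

12

Each face has 5 edges and each edge borders two faces, so 2E = 5F.
Each vertex has degree 3, so 3V = 2E and hence V = 5F/3.
Euler: V − E + F = 2 ⇒ (5F/3) − (5F/2) + F = 2.
Multiply by 6: (10 − 15 + 6)F = 12, i.e. 1F = 12.
So F = 12, E = 5·12/2 = 30, V = 5·12/3 = 20.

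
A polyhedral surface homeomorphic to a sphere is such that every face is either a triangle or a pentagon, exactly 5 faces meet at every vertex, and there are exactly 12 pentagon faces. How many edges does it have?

Let x be the number of triangles; then F = 12 + x.
Edge–face incidences: 2E = 5·12 + 3·x = 60 + 3x.
Every vertex has degree 5, so 5V = 2E.
Euler: V − E + F = 2 ⇒ (2E)/5 − E + (12 + x) = 2.
Multiply by 10: 2·(2E) − 5·(2E) + 10·(12 + x) = 20, i.e. 120 + 10x − 3·(60 + 3x) = 20.
Collecting terms: x − 60 = 20, so x = 80.
Then 2E = 60 + 3·80 = 300, so E = 150, V = 2E/5 = 60, F = 12 + 80 = 92.

150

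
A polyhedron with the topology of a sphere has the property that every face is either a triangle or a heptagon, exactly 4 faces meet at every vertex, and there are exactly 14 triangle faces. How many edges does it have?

28

Let x be the number of heptagons; then F = 14 + x.
Edge–face incidences: 2E = 3·14 + 7·x = 42 + 7x.
Every vertex has degree 4, so 4V = 2E.
Euler: V − E + F = 2 ⇒ (2E)/4 − E + (14 + x) = 2.
Multiply by 8: 2·(2E) − 4·(2E) + 8·(14 + x) = 16, i.e. 112 + 8x − 2·(42 + 7x) = 16.
Collecting terms: −6x + 28 = 16, so −6x = −12, so x = 2.
Then 2E = 42 + 7·2 = 56, so E = 28, V = 2E/4 = 14, F = 14 + 2 = 16.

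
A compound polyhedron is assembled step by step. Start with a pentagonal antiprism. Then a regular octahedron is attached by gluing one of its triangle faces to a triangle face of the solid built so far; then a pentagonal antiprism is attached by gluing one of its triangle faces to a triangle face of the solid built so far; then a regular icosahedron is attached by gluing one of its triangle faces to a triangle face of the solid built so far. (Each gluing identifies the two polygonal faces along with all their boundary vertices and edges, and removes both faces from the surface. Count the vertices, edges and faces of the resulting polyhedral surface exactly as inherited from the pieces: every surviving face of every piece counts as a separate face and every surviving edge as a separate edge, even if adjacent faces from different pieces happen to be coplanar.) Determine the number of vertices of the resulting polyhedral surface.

29

A pentagonal antiprism: V=10, E=20, F=12.
Attach a regular octahedron (V=6, E=12, F=8) along a 3-gon: merge 3 vertices and 3 edges, delete both glued faces → V=13, E=29, F=18.
Attach a pentagonal antiprism (V=10, E=20, F=12) along a 3-gon: merge 3 vertices and 3 edges, delete both glued faces → V=20, E=46, F=28.
Attach a regular icosahedron (V=12, E=30, F=20) along a 3-gon: merge 3 vertices and 3 edges, delete both glued faces → V=29, E=73, F=46.
Check: V − E + F = 29 − 73 + 46 = 2.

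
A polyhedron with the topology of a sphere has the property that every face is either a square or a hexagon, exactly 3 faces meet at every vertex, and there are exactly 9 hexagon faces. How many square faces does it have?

Let x be the number of squares; then F = 9 + x.
Edge–face incidences: 2E = 6·9 + 4·x = 54 + 4x.
Every vertex has degree 3, so 3V = 2E.
Euler: V − E + F = 2 ⇒ (2E)/3 − E + (9 + x) = 2.
Multiply by 6: 2·(2E) − 3·(2E) + 6·(9 + x) = 12, i.e. 54 + 6x − (54 + 4x) = 12.
Collecting terms: 2x = 12, so x = 6.
Then 2E = 54 + 4·6 = 78, so E = 39, V = 2E/3 = 26, F = 9 + 6 = 15.

6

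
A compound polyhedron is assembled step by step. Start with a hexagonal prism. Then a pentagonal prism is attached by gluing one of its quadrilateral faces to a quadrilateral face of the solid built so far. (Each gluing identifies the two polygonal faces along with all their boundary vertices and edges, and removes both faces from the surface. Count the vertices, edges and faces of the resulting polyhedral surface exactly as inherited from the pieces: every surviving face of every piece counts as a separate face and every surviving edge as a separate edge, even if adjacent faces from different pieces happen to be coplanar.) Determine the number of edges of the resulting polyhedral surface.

A hexagonal prism: V=12, E=18, F=8.
Attach a pentagonal prism (V=10, E=15, F=7) along a 4-gon: merge 4 vertices and 4 edges, delete both glued faces → V=18, E=29, F=13.
Check: V − E + F = 18 − 29 + 13 = 2.

29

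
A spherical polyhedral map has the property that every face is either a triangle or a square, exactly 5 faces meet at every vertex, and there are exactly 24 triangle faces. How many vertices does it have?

Let x be the number of squares; then F = 24 + x.
Edge–face incidences: 2E = 3·24 + 4·x = 72 + 4x.
Every vertex has degree 5, so 5V = 2E.
Euler: V − E + F = 2 ⇒ (2E)/5 − E + (24 + x) = 2.
Multiply by 10: 2·(2E) − 5·(2E) + 10·(24 + x) = 20, i.e. 240 + 10x − 3·(72 + 4x) = 20.
Collecting terms: −2x + 24 = 20, so −2x = −4, so x = 2.
Then 2E = 72 + 4·2 = 80, so E = 40, V = 2E/5 = 16, F = 24 + 2 = 26.

16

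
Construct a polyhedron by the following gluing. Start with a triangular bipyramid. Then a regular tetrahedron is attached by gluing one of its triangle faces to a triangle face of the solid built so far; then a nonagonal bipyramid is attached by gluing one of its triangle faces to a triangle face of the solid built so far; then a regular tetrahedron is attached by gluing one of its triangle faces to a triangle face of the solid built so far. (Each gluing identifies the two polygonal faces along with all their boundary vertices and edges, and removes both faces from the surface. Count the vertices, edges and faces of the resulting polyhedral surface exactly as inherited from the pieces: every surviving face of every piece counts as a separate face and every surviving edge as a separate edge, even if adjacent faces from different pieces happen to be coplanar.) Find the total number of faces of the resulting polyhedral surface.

26

A triangular bipyramid: V=5, E=9, F=6.
Attach a regular tetrahedron (V=4, E=6, F=4) along a 3-gon: merge 3 vertices and 3 edges, delete both glued faces → V=6, E=12, F=8.
Attach a nonagonal bipyramid (V=11, E=27, F=18) along a 3-gon: merge 3 vertices and 3 edges, delete both glued faces → V=14, E=36, F=24.
Attach a regular tetrahedron (V=4, E=6, F=4) along a 3-gon: merge 3 vertices and 3 edges, delete both glued faces → V=15, E=39, F=26.
Check: V − E + F = 15 − 39 + 26 = 2.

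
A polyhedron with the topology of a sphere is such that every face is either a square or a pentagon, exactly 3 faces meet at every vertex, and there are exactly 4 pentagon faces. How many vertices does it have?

12

Let x be the number of squares; then F = 4 + x.
Edge–face incidences: 2E = 5·4 + 4·x = 20 + 4x.
Every vertex has degree 3, so 3V = 2E.
Euler: V − E + F = 2 ⇒ (2E)/3 − E + (4 + x) = 2.
Multiply by 6: 2·(2E) − 3·(2E) + 6·(4 + x) = 12, i.e. 24 + 6x − (20 + 4x) = 12.
Collecting terms: 2x + 4 = 12, so 2x = 8, so x = 4.
Then 2E = 20 + 4·4 = 36, so E = 18, V = 2E/3 = 12, F = 4 + 4 = 8.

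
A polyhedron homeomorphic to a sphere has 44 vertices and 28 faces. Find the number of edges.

Here V − E + F = 2.
E = V + F − (2) = 44 + 28 − (2) = 70.

70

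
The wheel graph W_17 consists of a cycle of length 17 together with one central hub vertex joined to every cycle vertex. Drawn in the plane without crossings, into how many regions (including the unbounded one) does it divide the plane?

W_17 has V = 17 + 1 = 18 vertices and E = 2·17 = 34 edges.
By Euler's formula F = 2 − V + E = 2 − 18 + 34 = 18.

18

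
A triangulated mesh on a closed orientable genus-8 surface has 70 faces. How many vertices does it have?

χ = 2 − 2·8 = -14, and every face is a triangle so 3F = 2E.
E = 3·70/2 = 105. Then V = -14 + E − F = -14 + 105 − 70 = 21.

21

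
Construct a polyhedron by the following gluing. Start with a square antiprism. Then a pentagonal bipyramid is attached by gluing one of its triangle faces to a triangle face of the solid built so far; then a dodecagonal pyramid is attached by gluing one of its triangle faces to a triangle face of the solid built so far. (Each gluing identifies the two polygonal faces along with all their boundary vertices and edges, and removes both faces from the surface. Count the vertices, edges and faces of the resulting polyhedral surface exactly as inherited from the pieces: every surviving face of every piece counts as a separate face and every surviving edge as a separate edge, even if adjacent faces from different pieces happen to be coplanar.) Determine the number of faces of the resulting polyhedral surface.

29

A square antiprism: V=8, E=16, F=10.
Attach a pentagonal bipyramid (V=7, E=15, F=10) along a 3-gon: merge 3 vertices and 3 edges, delete both glued faces → V=12, E=28, F=18.
Attach a dodecagonal pyramid (V=13, E=24, F=13) along a 3-gon: merge 3 vertices and 3 edges, delete both glued faces → V=22, E=49, F=29.
Check: V − E + F = 22 − 49 + 29 = 2.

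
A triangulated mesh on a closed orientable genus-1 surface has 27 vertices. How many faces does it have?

χ = 2 − 2·1 = 0, and every face is a triangle so 3F = 2E.
V − E + F = 0 with E = 3F/2 gives 27 − (3/2 − 1)·F = 0, so F = 54 and E = 81.

54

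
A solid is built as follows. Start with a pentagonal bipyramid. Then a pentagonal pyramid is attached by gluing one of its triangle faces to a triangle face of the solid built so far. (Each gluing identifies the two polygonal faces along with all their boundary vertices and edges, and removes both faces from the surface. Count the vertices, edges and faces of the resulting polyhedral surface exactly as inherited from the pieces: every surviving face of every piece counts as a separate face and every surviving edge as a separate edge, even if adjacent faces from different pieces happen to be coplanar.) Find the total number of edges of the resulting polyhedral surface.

A pentagonal bipyramid: V=7, E=15, F=10.
Attach a pentagonal pyramid (V=6, E=10, F=6) along a 3-gon: merge 3 vertices and 3 edges, delete both glued faces → V=10, E=22, F=14.
Check: V − E + F = 10 − 22 + 14 = 2.

22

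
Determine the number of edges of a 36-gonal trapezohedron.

144

The n-trapezohedron (dual of the n-antiprism) has V = 2·36 + 2 = 74, E = 4·36 = 144, F = 2·36 = 72.
Check: V − E + F = 74 − 144 + 72 = 2.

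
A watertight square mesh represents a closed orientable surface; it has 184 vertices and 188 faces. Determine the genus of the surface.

Every face is a square, so 2E = 4·188 = 752, giving E = 376.
χ = V − E + F = 184 − 376 + 188 = -4.
For a closed orientable surface χ = 2 − 2g, so g = (2 − (-4))/2 = 3.

3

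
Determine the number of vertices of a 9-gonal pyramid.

10

A pyramid on an n-gon base has one n-gon and n triangles: V = 9 + 1 = 10, E = 2·9 = 18, F = 9 + 1 = 10.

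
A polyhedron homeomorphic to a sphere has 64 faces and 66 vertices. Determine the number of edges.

128

Here V − E + F = 2.
E = V + F − (2) = 66 + 64 − (2) = 128.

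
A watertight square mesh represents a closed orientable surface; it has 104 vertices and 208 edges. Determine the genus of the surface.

Every face is a square and each edge borders two faces, so 4F = 2·208, giving F = 104.
χ = V − E + F = 104 − 208 + 104 = 0.
For a closed orientable surface χ = 2 − 2g, so g = (2 − (0))/2 = 1.

1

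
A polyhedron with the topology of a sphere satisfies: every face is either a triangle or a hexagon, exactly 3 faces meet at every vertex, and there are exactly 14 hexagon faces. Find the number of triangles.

4

Let x be the number of triangles; then F = 14 + x.
Edge–face incidences: 2E = 6·14 + 3·x = 84 + 3x.
Every vertex has degree 3, so 3V = 2E.
Euler: V − E + F = 2 ⇒ (2E)/3 − E + (14 + x) = 2.
Multiply by 6: 2·(2E) − 3·(2E) + 6·(14 + x) = 12, i.e. 84 + 6x − (84 + 3x) = 12.
Collecting terms: 3x = 12, so x = 4.
Then 2E = 84 + 3·4 = 96, so E = 48, V = 2E/3 = 32, F = 14 + 4 = 18.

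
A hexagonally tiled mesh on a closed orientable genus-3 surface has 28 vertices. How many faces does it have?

χ = 2 − 2·3 = -4, and every face is a hexagon so 6F = 2E.
V − E + F = -4 with E = 6F/2 gives 28 − (6/2 − 1)·F = -4, so F = 16 and E = 48.

16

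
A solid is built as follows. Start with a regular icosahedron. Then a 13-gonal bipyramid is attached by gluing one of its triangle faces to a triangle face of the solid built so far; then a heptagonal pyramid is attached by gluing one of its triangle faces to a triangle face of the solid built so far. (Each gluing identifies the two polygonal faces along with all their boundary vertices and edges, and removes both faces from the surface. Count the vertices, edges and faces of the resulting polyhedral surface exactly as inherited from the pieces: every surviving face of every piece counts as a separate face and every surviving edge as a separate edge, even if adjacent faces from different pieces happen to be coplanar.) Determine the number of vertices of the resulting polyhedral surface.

29

A regular icosahedron: V=12, E=30, F=20.
Attach a 13-gonal bipyramid (V=15, E=39, F=26) along a 3-gon: merge 3 vertices and 3 edges, delete both glued faces → V=24, E=66, F=44.
Attach a heptagonal pyramid (V=8, E=14, F=8) along a 3-gon: merge 3 vertices and 3 edges, delete both glued faces → V=29, E=77, F=50.
Check: V − E + F = 29 − 77 + 50 = 2.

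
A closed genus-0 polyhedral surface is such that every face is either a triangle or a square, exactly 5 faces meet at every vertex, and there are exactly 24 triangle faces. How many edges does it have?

Let x be the number of squares; then F = 24 + x.
Edge–face incidences: 2E = 3·24 + 4·x = 72 + 4x.
Every vertex has degree 5, so 5V = 2E.
Euler: V − E + F = 2 ⇒ (2E)/5 − E + (24 + x) = 2.
Multiply by 10: 2·(2E) − 5·(2E) + 10·(24 + x) = 20, i.e. 240 + 10x − 3·(72 + 4x) = 20.
Collecting terms: −2x + 24 = 20, so −2x = −4, so x = 2.
Then 2E = 72 + 4·2 = 80, so E = 40, V = 2E/5 = 16, F = 24 + 2 = 26.

40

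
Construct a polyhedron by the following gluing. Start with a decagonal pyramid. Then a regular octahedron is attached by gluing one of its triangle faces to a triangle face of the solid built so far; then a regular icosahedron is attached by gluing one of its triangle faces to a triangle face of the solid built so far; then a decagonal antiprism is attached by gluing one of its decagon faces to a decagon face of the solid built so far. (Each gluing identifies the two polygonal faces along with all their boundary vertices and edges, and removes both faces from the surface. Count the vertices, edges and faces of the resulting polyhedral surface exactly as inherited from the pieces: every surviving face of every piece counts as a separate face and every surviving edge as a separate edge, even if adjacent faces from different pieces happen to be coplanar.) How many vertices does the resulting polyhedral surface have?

A decagonal pyramid: V=11, E=20, F=11.
Attach a regular octahedron (V=6, E=12, F=8) along a 3-gon: merge 3 vertices and 3 edges, delete both glued faces → V=14, E=29, F=17.
Attach a regular icosahedron (V=12, E=30, F=20) along a 3-gon: merge 3 vertices and 3 edges, delete both glued faces → V=23, E=56, F=35.
Attach a decagonal antiprism (V=20, E=40, F=22) along a 10-gon: merge 10 vertices and 10 edges, delete both glued faces → V=33, E=86, F=55.
Check: V − E + F = 33 − 86 + 55 = 2.

33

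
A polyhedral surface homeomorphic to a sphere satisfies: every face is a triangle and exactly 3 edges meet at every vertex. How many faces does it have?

Each face has 3 edges and each edge borders two faces, so 2E = 3F.
Each vertex has degree 3, so 3V = 2E and hence V = 3F/3.
Euler: V − E + F = 2 ⇒ (3F/3) − (3F/2) + F = 2.
Multiply by 6: (6 − 9 + 6)F = 12, i.e. 3F = 12.
So F = 4, E = 3·4/2 = 6, V = 3·4/3 = 4.

4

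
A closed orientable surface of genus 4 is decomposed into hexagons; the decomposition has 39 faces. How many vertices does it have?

χ = 2 − 2·4 = -6, and every face is a hexagon so 6F = 2E.
E = 6·39/2 = 117. Then V = -6 + E − F = -6 + 117 − 39 = 72.

72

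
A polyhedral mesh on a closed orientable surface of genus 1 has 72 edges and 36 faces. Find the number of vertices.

36

For a closed orientable surface of genus 1, χ = 2 − 2·1 = 0.
V = 0 + E − F = 0 + 72 − 36 = 36.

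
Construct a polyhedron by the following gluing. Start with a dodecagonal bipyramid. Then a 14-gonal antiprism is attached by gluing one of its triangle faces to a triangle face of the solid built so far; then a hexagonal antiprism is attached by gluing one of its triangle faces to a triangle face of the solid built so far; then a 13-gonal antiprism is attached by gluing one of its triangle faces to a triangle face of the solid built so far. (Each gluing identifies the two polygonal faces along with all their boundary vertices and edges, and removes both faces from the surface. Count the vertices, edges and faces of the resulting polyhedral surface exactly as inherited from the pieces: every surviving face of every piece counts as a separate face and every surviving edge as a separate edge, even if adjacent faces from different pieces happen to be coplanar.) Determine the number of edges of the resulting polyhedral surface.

A dodecagonal bipyramid: V=14, E=36, F=24.
Attach a 14-gonal antiprism (V=28, E=56, F=30) along a 3-gon: merge 3 vertices and 3 edges, delete both glued faces → V=39, E=89, F=52.
Attach a hexagonal antiprism (V=12, E=24, F=14) along a 3-gon: merge 3 vertices and 3 edges, delete both glued faces → V=48, E=110, F=64.
Attach a 13-gonal antiprism (V=26, E=52, F=28) along a 3-gon: merge 3 vertices and 3 edges, delete both glued faces → V=71, E=159, F=90.
Check: V − E + F = 71 − 159 + 90 = 2.

159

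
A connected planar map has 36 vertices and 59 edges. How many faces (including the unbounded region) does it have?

25

Euler's formula for a connected plane graph: V − E + F = 2, so F = 2 − 36 + 59 = 25.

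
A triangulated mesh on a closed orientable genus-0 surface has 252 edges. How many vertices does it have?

χ = 2 − 2·0 = 2, and every face is a triangle so 3F = 2E.
F = 2E/3 = 168. Then V = 2 + E − F = 2 + 252 − 168 = 86.

86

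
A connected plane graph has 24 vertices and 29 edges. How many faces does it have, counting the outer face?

7

Euler's formula for a connected plane graph: V − E + F = 2, so F = 2 − 24 + 29 = 7.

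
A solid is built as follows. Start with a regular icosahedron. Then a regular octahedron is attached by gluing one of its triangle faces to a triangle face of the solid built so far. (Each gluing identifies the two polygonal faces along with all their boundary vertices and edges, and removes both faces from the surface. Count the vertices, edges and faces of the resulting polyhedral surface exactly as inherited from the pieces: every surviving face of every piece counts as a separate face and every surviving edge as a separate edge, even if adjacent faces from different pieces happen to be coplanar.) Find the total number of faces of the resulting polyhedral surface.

26

A regular icosahedron: V=12, E=30, F=20.
Attach a regular octahedron (V=6, E=12, F=8) along a 3-gon: merge 3 vertices and 3 edges, delete both glued faces → V=15, E=39, F=26.
Check: V − E + F = 15 − 39 + 26 = 2.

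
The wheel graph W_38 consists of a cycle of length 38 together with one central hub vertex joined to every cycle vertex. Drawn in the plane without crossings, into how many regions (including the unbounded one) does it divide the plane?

39

W_38 has V = 38 + 1 = 39 vertices and E = 2·38 = 76 edges.
By Euler's formula F = 2 − V + E = 2 − 39 + 76 = 39.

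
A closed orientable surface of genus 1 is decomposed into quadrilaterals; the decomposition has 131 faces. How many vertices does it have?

χ = 2 − 2·1 = 0, and every face is a square so 4F = 2E.
E = 4·131/2 = 262. Then V = 0 + E − F = 0 + 262 − 131 = 131.

131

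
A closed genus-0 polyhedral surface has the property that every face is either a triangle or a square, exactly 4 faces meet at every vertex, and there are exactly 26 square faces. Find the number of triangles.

8

Let x be the number of triangles; then F = 26 + x.
Edge–face incidences: 2E = 4·26 + 3·x = 104 + 3x.
Every vertex has degree 4, so 4V = 2E.
Euler: V − E + F = 2 ⇒ (2E)/4 − E + (26 + x) = 2.
Multiply by 8: 2·(2E) − 4·(2E) + 8·(26 + x) = 16, i.e. 208 + 8x − 2·(104 + 3x) = 16.
Collecting terms: 2x = 16, so x = 8.
Then 2E = 104 + 3·8 = 128, so E = 64, V = 2E/4 = 32, F = 26 + 8 = 34.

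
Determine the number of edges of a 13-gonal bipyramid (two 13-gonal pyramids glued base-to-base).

39

A bipyramid over an n-gon has 2n triangular faces and n + 2 vertices: V = 13 + 2 = 15, E = 3·13 = 39, F = 2·13 = 26.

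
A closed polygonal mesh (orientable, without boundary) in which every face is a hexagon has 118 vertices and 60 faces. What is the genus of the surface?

2

Every face is a hexagon, so 2E = 6·60 = 360, giving E = 180.
χ = V − E + F = 118 − 180 + 60 = -2.
For a closed orientable surface χ = 2 − 2g, so g = (2 − (-2))/2 = 2.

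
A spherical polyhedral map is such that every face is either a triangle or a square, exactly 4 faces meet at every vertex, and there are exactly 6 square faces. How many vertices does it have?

12

Let x be the number of triangles; then F = 6 + x.
Edge–face incidences: 2E = 4·6 + 3·x = 24 + 3x.
Every vertex has degree 4, so 4V = 2E.
Euler: V − E + F = 2 ⇒ (2E)/4 − E + (6 + x) = 2.
Multiply by 8: 2·(2E) − 4·(2E) + 8·(6 + x) = 16, i.e. 48 + 8x − 2·(24 + 3x) = 16.
Collecting terms: 2x = 16, so x = 8.
Then 2E = 24 + 3·8 = 48, so E = 24, V = 2E/4 = 12, F = 6 + 8 = 14.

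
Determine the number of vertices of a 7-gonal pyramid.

A pyramid on an n-gon base has one n-gon and n triangles: V = 7 + 1 = 8, E = 2·7 = 14, F = 7 + 1 = 8.
Check: V − E + F = 8 − 14 + 8 = 2.

8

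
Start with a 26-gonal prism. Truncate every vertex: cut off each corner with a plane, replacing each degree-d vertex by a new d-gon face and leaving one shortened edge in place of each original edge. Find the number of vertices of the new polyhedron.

156

The base solid has V = 52, E = 78, F = 28.
Truncation replaces each original edge-end by a new vertex, so V′ = 2E = 156.
Each original edge survives, and each old vertex of degree d contributes d new edges; summing degrees gives Σd = 2E, so E′ = E + 2E = 3E = 234.
Each original face survives and each original vertex becomes one new face: F′ = F + V = 80.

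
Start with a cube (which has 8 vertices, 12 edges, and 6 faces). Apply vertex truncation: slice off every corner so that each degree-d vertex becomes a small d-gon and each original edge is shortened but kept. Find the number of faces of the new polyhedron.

14

Truncation replaces each original edge-end by a new vertex, so V′ = 2E = 24.
Each original edge survives, and each old vertex of degree d contributes d new edges; summing degrees gives Σd = 2E, so E′ = E + 2E = 3E = 36.
Each original face survives and each original vertex becomes one new face: F′ = F + V = 14.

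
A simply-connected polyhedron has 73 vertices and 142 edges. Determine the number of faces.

71

Here V − E + F = 2.
F = 2 − V + E = 2 − 73 + 142 = 71.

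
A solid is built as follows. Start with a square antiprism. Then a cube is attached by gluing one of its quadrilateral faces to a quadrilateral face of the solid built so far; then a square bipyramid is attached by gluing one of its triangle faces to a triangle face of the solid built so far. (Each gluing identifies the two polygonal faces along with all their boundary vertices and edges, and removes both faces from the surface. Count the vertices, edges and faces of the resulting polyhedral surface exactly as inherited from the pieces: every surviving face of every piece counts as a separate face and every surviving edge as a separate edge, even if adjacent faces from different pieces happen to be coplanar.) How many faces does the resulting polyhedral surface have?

A square antiprism: V=8, E=16, F=10.
Attach a cube (V=8, E=12, F=6) along a 4-gon: merge 4 vertices and 4 edges, delete both glued faces → V=12, E=24, F=14.
Attach a square bipyramid (V=6, E=12, F=8) along a 3-gon: merge 3 vertices and 3 edges, delete both glued faces → V=15, E=33, F=20.
Check: V − E + F = 15 − 33 + 20 = 2.

20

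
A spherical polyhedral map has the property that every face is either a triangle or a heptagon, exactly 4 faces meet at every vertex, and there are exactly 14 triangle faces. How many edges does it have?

Let x be the number of heptagons; then F = 14 + x.
Edge–face incidences: 2E = 3·14 + 7·x = 42 + 7x.
Every vertex has degree 4, so 4V = 2E.
Euler: V − E + F = 2 ⇒ (2E)/4 − E + (14 + x) = 2.
Multiply by 8: 2·(2E) − 4·(2E) + 8·(14 + x) = 16, i.e. 112 + 8x − 2·(42 + 7x) = 16.
Collecting terms: −6x + 28 = 16, so −6x = −12, so x = 2.
Then 2E = 42 + 7·2 = 56, so E = 28, V = 2E/4 = 14, F = 14 + 2 = 16.

28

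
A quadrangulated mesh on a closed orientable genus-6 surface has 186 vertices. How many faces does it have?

χ = 2 − 2·6 = -10, and every face is a square so 4F = 2E.
V − E + F = -10 with E = 4F/2 gives 186 − (4/2 − 1)·F = -10, so F = 196 and E = 392.

196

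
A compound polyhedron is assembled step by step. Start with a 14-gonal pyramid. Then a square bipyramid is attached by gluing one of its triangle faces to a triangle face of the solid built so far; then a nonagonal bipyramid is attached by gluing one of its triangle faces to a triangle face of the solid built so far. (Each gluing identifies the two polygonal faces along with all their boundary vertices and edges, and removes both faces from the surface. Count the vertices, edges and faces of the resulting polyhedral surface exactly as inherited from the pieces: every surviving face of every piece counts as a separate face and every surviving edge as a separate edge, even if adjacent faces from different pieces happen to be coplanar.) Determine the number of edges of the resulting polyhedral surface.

61

A 14-gonal pyramid: V=15, E=28, F=15.
Attach a square bipyramid (V=6, E=12, F=8) along a 3-gon: merge 3 vertices and 3 edges, delete both glued faces → V=18, E=37, F=21.
Attach a nonagonal bipyramid (V=11, E=27, F=18) along a 3-gon: merge 3 vertices and 3 edges, delete both glued faces → V=26, E=61, F=37.
Check: V − E + F = 26 − 61 + 37 = 2.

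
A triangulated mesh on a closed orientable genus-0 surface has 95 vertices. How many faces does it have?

186

χ = 2 − 2·0 = 2, and every face is a triangle so 3F = 2E.
V − E + F = 2 with E = 3F/2 gives 95 − (3/2 − 1)·F = 2, so F = 186 and E = 279.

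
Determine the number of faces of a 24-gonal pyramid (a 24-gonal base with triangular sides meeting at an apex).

A pyramid on an n-gon base has one n-gon and n triangles: V = 24 + 1 = 25, E = 2·24 = 48, F = 24 + 1 = 25.

25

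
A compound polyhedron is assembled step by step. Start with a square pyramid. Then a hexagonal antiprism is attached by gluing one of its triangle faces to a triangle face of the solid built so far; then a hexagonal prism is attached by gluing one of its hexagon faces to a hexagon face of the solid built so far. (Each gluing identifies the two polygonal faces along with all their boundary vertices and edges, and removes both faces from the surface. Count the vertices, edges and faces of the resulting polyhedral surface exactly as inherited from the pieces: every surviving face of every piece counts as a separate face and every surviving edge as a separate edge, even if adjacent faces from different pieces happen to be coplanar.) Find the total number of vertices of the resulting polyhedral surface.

20

A square pyramid: V=5, E=8, F=5.
Attach a hexagonal antiprism (V=12, E=24, F=14) along a 3-gon: merge 3 vertices and 3 edges, delete both glued faces → V=14, E=29, F=17.
Attach a hexagonal prism (V=12, E=18, F=8) along a 6-gon: merge 6 vertices and 6 edges, delete both glued faces → V=20, E=41, F=23.
Check: V − E + F = 20 − 41 + 23 = 2.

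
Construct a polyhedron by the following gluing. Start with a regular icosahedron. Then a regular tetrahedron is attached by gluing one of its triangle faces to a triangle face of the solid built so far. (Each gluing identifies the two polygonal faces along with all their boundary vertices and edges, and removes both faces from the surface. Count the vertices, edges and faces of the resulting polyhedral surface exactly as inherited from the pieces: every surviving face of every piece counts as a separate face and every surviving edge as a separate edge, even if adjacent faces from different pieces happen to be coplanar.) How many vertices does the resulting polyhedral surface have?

A regular icosahedron: V=12, E=30, F=20.
Attach a regular tetrahedron (V=4, E=6, F=4) along a 3-gon: merge 3 vertices and 3 edges, delete both glued faces → V=13, E=33, F=22.
Check: V − E + F = 13 − 33 + 22 = 2.

13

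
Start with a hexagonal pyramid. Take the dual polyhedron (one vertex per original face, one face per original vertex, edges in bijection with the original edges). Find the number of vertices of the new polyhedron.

The base solid has V = 7, E = 12, F = 7.
The dual swaps V and F and preserves E: V′ = F = 7, E′ = E = 12, F′ = V = 7.

7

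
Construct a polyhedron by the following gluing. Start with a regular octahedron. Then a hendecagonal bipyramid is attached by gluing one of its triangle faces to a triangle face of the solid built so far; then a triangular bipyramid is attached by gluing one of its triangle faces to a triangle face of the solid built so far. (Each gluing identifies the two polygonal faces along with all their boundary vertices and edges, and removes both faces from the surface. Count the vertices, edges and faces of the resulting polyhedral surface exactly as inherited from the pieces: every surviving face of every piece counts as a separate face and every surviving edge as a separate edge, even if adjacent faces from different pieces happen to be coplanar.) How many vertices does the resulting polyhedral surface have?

A regular octahedron: V=6, E=12, F=8.
Attach a hendecagonal bipyramid (V=13, E=33, F=22) along a 3-gon: merge 3 vertices and 3 edges, delete both glued faces → V=16, E=42, F=28.
Attach a triangular bipyramid (V=5, E=9, F=6) along a 3-gon: merge 3 vertices and 3 edges, delete both glued faces → V=18, E=48, F=32.
Check: V − E + F = 18 − 48 + 32 = 2.

18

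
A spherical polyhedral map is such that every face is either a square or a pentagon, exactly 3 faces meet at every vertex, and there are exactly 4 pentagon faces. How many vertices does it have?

12

Let x be the number of squares; then F = 4 + x.
Edge–face incidences: 2E = 5·4 + 4·x = 20 + 4x.
Every vertex has degree 3, so 3V = 2E.
Euler: V − E + F = 2 ⇒ (2E)/3 − E + (4 + x) = 2.
Multiply by 6: 2·(2E) − 3·(2E) + 6·(4 + x) = 12, i.e. 24 + 6x − (20 + 4x) = 12.
Collecting terms: 2x + 4 = 12, so 2x = 8, so x = 4.
Then 2E = 20 + 4·4 = 36, so E = 18, V = 2E/3 = 12, F = 4 + 4 = 8.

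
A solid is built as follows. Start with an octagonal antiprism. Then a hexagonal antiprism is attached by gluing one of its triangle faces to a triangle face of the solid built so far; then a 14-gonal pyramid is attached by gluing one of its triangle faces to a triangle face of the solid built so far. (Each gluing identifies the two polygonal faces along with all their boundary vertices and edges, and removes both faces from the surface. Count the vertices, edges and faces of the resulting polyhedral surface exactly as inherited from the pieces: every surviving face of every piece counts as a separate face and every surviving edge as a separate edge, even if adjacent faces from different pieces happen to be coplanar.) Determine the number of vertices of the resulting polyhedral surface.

An octagonal antiprism: V=16, E=32, F=18.
Attach a hexagonal antiprism (V=12, E=24, F=14) along a 3-gon: merge 3 vertices and 3 edges, delete both glued faces → V=25, E=53, F=30.
Attach a 14-gonal pyramid (V=15, E=28, F=15) along a 3-gon: merge 3 vertices and 3 edges, delete both glued faces → V=37, E=78, F=43.
Check: V − E + F = 37 − 78 + 43 = 2.

37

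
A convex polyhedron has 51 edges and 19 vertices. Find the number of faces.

Here V − E + F = 2.
F = 2 − V + E = 2 − 19 + 51 = 34.

34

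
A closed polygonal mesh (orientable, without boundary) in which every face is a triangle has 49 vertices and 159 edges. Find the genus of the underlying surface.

Every face is a triangle and each edge borders two faces, so 3F = 2·159, giving F = 106.
χ = V − E + F = 49 − 159 + 106 = -4.
For a closed orientable surface χ = 2 − 2g, so g = (2 − (-4))/2 = 3.

3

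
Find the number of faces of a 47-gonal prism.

49

A prism on an n-gon has two n-gon bases and n rectangular sides: V = 2·47 = 94, E = 3·47 = 141, F = 47 + 2 = 49.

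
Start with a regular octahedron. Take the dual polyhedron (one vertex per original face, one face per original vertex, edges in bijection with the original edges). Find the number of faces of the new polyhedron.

6

The base solid has V = 6, E = 12, F = 8.
The dual swaps V and F and preserves E: V′ = F = 8, E′ = E = 12, F′ = V = 6.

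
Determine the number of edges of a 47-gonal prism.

A prism on an n-gon has two n-gon bases and n rectangular sides: V = 2·47 = 94, E = 3·47 = 141, F = 47 + 2 = 49.

141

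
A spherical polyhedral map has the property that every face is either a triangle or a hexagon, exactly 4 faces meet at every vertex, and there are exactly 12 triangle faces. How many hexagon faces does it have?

Let x be the number of hexagons; then F = 12 + x.
Edge–face incidences: 2E = 3·12 + 6·x = 36 + 6x.
Every vertex has degree 4, so 4V = 2E.
Euler: V − E + F = 2 ⇒ (2E)/4 − E + (12 + x) = 2.
Multiply by 8: 2·(2E) − 4·(2E) + 8·(12 + x) = 16, i.e. 96 + 8x − 2·(36 + 6x) = 16.
Collecting terms: −4x + 24 = 16, so −4x = −8, so x = 2.
Then 2E = 36 + 6·2 = 48, so E = 24, V = 2E/4 = 12, F = 12 + 2 = 14.

2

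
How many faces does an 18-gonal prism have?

A prism on an n-gon has two n-gon bases and n rectangular sides: V = 2·18 = 36, E = 3·18 = 54, F = 18 + 2 = 20.
Check: V − E + F = 36 − 54 + 20 = 2.

20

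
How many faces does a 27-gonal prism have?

29

A prism on an n-gon has two n-gon bases and n rectangular sides: V = 2·27 = 54, E = 3·27 = 81, F = 27 + 2 = 29.
Check: V − E + F = 54 − 81 + 29 = 2.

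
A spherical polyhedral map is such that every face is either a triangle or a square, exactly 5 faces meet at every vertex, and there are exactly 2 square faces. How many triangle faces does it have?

Let x be the number of triangles; then F = 2 + x.
Edge–face incidences: 2E = 4·2 + 3·x = 8 + 3x.
Every vertex has degree 5, so 5V = 2E.
Euler: V − E + F = 2 ⇒ (2E)/5 − E + (2 + x) = 2.
Multiply by 10: 2·(2E) − 5·(2E) + 10·(2 + x) = 20, i.e. 20 + 10x − 3·(8 + 3x) = 20.
Collecting terms: x − 4 = 20, so x = 24.
Then 2E = 8 + 3·24 = 80, so E = 40, V = 2E/5 = 16, F = 2 + 24 = 26.

24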